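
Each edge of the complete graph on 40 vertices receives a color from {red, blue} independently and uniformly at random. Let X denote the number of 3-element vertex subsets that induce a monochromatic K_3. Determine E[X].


Let X = Σ_S X_S over the C(40, 3) = 9880 subsets S of size 3, where X_S = 1 if the K_3 on S is monochromatic.
For a fixed S, the K_3 on S has C(3, 2) = 3 edges. P[all 3 edges red] = (1/2)^3, and likewise for blue, so P[monochromatic] = 2·(1/2)^3 = 2^{1 − 3} = 1/4.
Summing: E[X] = C(40, 3) · 2^{1 − 3} = 9880 · 1/4 = 2470.
Numerically: E[X] ≈ 2470.000.

E[X] = C(40,3)·2^(1−C(3,2)) = 2470 ≈ 2470.000.


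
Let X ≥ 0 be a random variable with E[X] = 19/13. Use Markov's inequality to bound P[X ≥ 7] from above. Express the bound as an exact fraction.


μ = E[X] = 19/13, a = 7.
Markov: P[X ≥ 7] ≤ μ/a = (19/13)/7 = 19/91.
Numerically: ≈ 0.208791.
(Since a = 7 > μ = 1.461538, the bound 19/91 is < 1 and informative.)

P[X ≥ 7] ≤ 19/91 ≈ 0.208791.


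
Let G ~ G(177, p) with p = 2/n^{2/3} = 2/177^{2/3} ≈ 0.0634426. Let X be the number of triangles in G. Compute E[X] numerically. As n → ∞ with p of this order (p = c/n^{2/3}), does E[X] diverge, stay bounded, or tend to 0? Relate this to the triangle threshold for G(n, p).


Number of potential triangles: C(177, 3) = 908600.
Each occurs with probability p³ ≈ (0.0634426)³ ≈ 2.55354464e-04.
By linearity: E[X] = C(177, 3)·p³ ≈ 908600 · 2.55354464e-04 ≈ 232.015066.
Since α = 2/3 < 1, p = c/n^{2/3} ≫ 1/n is above the triangle threshold p ~ 1/n. Asymptotically E[X] ~ (c³/6)·n^{3(1−α)} = (2³/6)·n^{1} → ∞; triangles are abundant w.h.p.

E[X] ≈ 232.015066; in regime p = Θ(1/n^{2/3}) E[X] diverges (above the triangle threshold p ~ 1/n).


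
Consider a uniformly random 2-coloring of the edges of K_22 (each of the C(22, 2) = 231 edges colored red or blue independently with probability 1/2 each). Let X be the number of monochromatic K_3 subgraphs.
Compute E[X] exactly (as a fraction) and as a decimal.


Let X = Σ_S X_S over the C(22, 3) = 1540 subsets S of size 3, where X_S = 1 if the K_3 on S is monochromatic.
For a fixed S, the K_3 on S has C(3, 2) = 3 edges. P[all 3 edges red] = (1/2)^3, and likewise for blue, so P[monochromatic] = 2·(1/2)^3 = 2^{1 − 3} = 1/4.
By linearity: E[X] = C(22, 3) · 2^{1 − 3} = 1540 · 1/4 = 385.
Numerically: E[X] ≈ 385.00000.

E[X] = C(22,3)·2^(1−C(3,2)) = 385 ≈ 385.00000.


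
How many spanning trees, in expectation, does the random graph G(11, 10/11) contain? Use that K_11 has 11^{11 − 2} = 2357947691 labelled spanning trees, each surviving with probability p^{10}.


K_11 has 11^{11 − 2} = 2357947691 labelled spanning trees.
For each such spanning tree H, let X_H = 1 if all 10 edges of H are present in G. Then P[X_H = 1] = p^{10} = (10/11)^{10} = 10000000000/25937424601.
By linearity: E[X] = Σ_H E[X_H] = 2357947691 · p^{10} = 2357947691 · 10000000000/25937424601 = 10000000000/11.
Numerically: E[X] ≈ 9.091e+08.

E[X] = 2357947691 · (10/11)^{10} = 10000000000/11 ≈ 9.091e+08.


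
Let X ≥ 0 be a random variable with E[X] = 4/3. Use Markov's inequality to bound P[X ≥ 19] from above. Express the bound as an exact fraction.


μ = E[X] = 4/3, a = 19.
Markov: P[X ≥ 19] ≤ μ/a = (4/3)/19 = 4/57.
Numerically: ≈ 0.07018.
(Since a = 19 > μ = 1.33333, the bound 4/57 is < 1 and informative.)

P[X ≥ 19] ≤ 4/57 ≈ 0.07018.


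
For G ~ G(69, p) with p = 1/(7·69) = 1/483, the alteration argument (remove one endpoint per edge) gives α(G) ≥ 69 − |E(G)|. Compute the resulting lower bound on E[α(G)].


E[|E(G)|] = C(69, 2)·p = 2346 · (1/483) = 34/7.
E[α(G)] ≥ n − E[|E(G)|] = 69 − 34/7 = 449/7.
Numerically: ≈ 64.143.
(This is only a lower bound; the true E[α(G)] may be larger.)

E[α(G)] ≥ 449/7 ≈ 64.143.


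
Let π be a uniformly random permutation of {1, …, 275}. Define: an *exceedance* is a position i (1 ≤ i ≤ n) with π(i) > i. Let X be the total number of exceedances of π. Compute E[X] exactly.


Write X = Σ_{i=1}^{275} X_i, where X_i = 1_{π(i) > i}.
For each fixed i, π(i) is uniform over {1, …, 275} (marginal of a uniform permutation), so P[π(i) > i] = (n − i)/n. Summing: Σ_{i=1}^{275} (n − i)/n = (0 + 1 + … + 274)/275 = 275(275 − 1)/(2·275) = (275 − 1)/2.
Hence E[X] = Σ_{i=1}^{275} (275 − i)/275 = 137 ≈ 137.0000.

E[X] = 137 = 137.0000.


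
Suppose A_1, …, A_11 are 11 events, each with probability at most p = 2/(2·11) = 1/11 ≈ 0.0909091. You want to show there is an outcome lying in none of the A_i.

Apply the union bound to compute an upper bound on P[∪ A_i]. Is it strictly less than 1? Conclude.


Union bound: P[∪_{i=1}^{11} A_i] ≤ Σ_i P[A_i] ≤ 11·p = 11·(1/11) = 1.
Numerically: 1 ≈ 1.0000000.
Is 1 < 1? NO.
Since the bound 1 is ≥ 1, the union bound is uninformative here; it does NOT by itself certify existence.

11·p = 1 ≈ 1.0000000; existence NOT certified by the union bound.


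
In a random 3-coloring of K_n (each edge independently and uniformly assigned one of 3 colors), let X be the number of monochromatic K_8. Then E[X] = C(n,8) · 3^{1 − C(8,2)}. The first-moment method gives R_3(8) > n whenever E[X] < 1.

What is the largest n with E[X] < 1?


We need C(n, 8) · 3^{1 − 28} < 1, i.e. C(n, 8) < 3^{28 − 1} = 7625597484987.
Check values of n near the boundary:
  n = 151: C(151, 8) = 5551321138650; 5551321138650 < 7625597484987? YES
  n = 152: C(152, 8) = 5859727868575; 5859727868575 < 7625597484987? YES
  n = 153: C(153, 8) = 6183023199255; 6183023199255 < 7625597484987? YES
  n = 154: C(154, 8) = 6521818990995; 6521818990995 < 7625597484987? YES
  n = 155: C(155, 8) = 6876747915675; 6876747915675 < 7625597484987? YES
  n = 156: C(156, 8) = 7248464019225; 7248464019225 < 7625597484987? YES
  n = 157: C(157, 8) = 7637643295425; 7637643295425 < 7625597484987? NO
  n = 158: C(158, 8) = 8044984271181; 8044984271181 < 7625597484987? NO
  n = 159: C(159, 8) = 8471208603429; 8471208603429 < 7625597484987? NO
The largest n with C(n, 8) < 7625597484987 is n = 156 (where E[X] = 805384891025/847288609443 ≈ 0.950544). Hence R_3(8) > 156, i.e. R_3(8) ≥ 157.

Largest n = 156; hence R_3(8) > 156.


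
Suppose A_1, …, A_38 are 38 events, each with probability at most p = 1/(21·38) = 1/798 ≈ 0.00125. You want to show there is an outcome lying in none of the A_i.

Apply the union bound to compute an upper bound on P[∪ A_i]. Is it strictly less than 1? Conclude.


Union bound: P[∪_{i=1}^{38} A_i] ≤ Σ_i P[A_i] ≤ 38·p = 38·(1/798) = 1/21.
Numerically: 1/21 ≈ 0.04762.
Is 1/21 < 1? YES.
Since P[∪ A_i] ≤ 1/21 < 1, the complement has P[∩ A_i^c] ≥ 1 − 1/21 = 20/21 > 0, so some outcome avoids every A_i.

38·p = 1/21 ≈ 0.04762; existence CERTIFIED by the union bound.


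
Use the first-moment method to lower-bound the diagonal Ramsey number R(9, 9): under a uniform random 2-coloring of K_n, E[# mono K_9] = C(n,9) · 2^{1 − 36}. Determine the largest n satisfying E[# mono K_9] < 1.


We need C(n, 9) · 2^{1 − 36} < 1, i.e. C(n, 9) < 2^{36 − 1} = 34359738368.
Check values of n near the boundary:
  n = 61: C(61, 9) = 17341763505; 17341763505 < 34359738368? YES
  n = 62: C(62, 9) = 20286591270; 20286591270 < 34359738368? YES
  n = 63: C(63, 9) = 23667689815; 23667689815 < 34359738368? YES
  n = 64: C(64, 9) = 27540584512; 27540584512 < 34359738368? YES
  n = 65: C(65, 9) = 31966749880; 31966749880 < 34359738368? YES
  n = 66: C(66, 9) = 37014131440; 37014131440 < 34359738368? NO
  n = 67: C(67, 9) = 42757703560; 42757703560 < 34359738368? NO
The largest n with C(n, 9) < 34359738368 is n = 65 (where E[X] = 3995843735/4294967296 ≈ 0.930). Hence R(9, 9) > 65, i.e. R(9, 9) ≥ 66.

Largest n = 65; hence R(9, 9) > 65.


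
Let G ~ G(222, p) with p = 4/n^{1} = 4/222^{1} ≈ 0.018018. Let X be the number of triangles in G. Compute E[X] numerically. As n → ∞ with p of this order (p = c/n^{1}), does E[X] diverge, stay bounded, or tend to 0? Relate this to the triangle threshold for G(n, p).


Number of potential triangles: C(222, 3) = 1798940.
Each occurs with probability p³ ≈ (0.018018)³ ≈ 5.8495311e-06.
By linearity: E[X] = C(222, 3)·p³ ≈ 1798940 · 5.8495311e-06 ≈ 10.52296.
Here α = 1, so p = 4/n is exactly at the triangle threshold p ~ 1/n. Asymptotically E[X] → c³/6 = 4³/6 = 32/3 ≈ 10.66667, a bounded constant. In this regime the triangle count is asymptotically Poisson(c³/6).

E[X] ≈ 10.52296; in regime p = Θ(1/n^{1}) E[X] stays bounded (at the triangle threshold p ~ 1/n).


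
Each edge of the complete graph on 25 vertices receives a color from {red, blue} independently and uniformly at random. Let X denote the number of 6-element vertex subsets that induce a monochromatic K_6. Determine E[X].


Let X = Σ_S X_S over the C(25, 6) = 177100 subsets S of size 6, where X_S = 1 if the K_6 on S is monochromatic.
For a fixed S, the K_6 on S has C(6, 2) = 15 edges. P[all 15 edges red] = (1/2)^15, and likewise for blue, so P[monochromatic] = 2·(1/2)^15 = 2^{1 − 15} = 1/16384.
By linearity: E[X] = C(25, 6) · 2^{1 − 15} = 177100 · 1/16384 = 44275/4096.
Numerically: E[X] ≈ 10.809326.

E[X] = C(25,6)·2^(1−C(6,2)) = 44275/4096 ≈ 10.809326.


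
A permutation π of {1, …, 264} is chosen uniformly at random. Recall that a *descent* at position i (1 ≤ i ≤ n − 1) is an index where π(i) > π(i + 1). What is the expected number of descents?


Write X = Σ X_I over i = 1, …, 263, with X_I the indicator of one descent.
There are 263 indicators.
For each fixed i, the pair (π(i), π(i+1)) is a uniformly random ordered pair of distinct values from {1, …, 264}; by symmetry P[π(i) > π(i+1)] = 1/2.
By linearity: E[X] = 263 · (1/2) = (264 − 1) · (1/2) = 263/2 ≈ 131.5000.

E[X] = 263/2 = 131.5000.


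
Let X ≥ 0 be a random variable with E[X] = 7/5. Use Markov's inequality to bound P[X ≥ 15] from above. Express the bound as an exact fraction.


μ = E[X] = 7/5, a = 15.
Markov: P[X ≥ 15] ≤ μ/a = (7/5)/15 = 7/75.
Numerically: ≈ 0.0933.
(Since a = 15 > μ = 1.4000, the bound 7/75 is < 1 and informative.)

P[X ≥ 15] ≤ 7/75 ≈ 0.0933.


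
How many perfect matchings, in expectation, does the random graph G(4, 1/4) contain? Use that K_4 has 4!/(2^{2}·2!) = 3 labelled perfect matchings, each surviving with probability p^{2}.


K_4 has 4!/(2^{2}·2!) = 3 labelled perfect matchings.
For each such perfect matching H, let X_H = 1 if all 2 edges of H are present in G. Then P[X_H = 1] = p^{2} = (1/4)^{2} = 1/16.
Summing the indicators: E[X] = Σ_H E[X_H] = 3 · p^{2} = 3 · 1/16 = 3/16.
Numerically: E[X] ≈ 0.1875.

E[X] = 3 · (1/4)^{2} = 3/16 ≈ 0.1875.


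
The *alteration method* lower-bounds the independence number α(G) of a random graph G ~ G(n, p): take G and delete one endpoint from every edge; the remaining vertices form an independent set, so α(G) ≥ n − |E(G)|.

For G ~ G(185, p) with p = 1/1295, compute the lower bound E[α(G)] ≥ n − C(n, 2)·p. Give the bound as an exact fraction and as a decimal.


E[|E(G)|] = C(185, 2)·p = 17020 · (1/1295) = 92/7.
E[α(G)] ≥ n − E[|E(G)|] = 185 − 92/7 = 1203/7.
Numerically: ≈ 171.85714.
(This is only a lower bound; the true E[α(G)] may be larger.)

E[α(G)] ≥ 1203/7 ≈ 171.85714.


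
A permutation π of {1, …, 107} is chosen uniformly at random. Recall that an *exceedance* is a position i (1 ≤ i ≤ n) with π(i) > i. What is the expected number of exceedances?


Write X = Σ_{i=1}^{107} X_i, where X_i = 1_{π(i) > i}.
For each fixed i, π(i) is uniform over {1, …, 107} (marginal of a uniform permutation), so P[π(i) > i] = (n − i)/n. Summing: Σ_{i=1}^{107} (n − i)/n = (0 + 1 + … + 106)/107 = 107(107 − 1)/(2·107) = (107 − 1)/2.
Hence E[X] = Σ_{i=1}^{107} (107 − i)/107 = 53 ≈ 53.000.

E[X] = 53 = 53.000.


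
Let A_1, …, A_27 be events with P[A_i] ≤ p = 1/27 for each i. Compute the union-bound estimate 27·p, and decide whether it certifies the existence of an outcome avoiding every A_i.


Union bound: P[∪_{i=1}^{27} A_i] ≤ Σ_i P[A_i] ≤ 27·p = 27·(1/27) = 1.
Numerically: 1 ≈ 1.0000.
Is 1 < 1? NO.
Since the bound 1 is ≥ 1, the union bound is uninformative here; it does NOT by itself certify existence.

27·p = 1 ≈ 1.0000; existence NOT certified by the union bound.


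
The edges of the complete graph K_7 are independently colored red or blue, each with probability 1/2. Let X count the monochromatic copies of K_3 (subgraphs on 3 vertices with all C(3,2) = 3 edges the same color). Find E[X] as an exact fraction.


Let X = Σ_S X_S over the C(7, 3) = 35 subsets S of size 3, where X_S = 1 if the K_3 on S is monochromatic.
For a fixed S, the K_3 on S has C(3, 2) = 3 edges. P[all 3 edges red] = (1/2)^3, and likewise for blue, so P[monochromatic] = 2·(1/2)^3 = 2^{1 − 3} = 1/4.
By linearity of expectation: E[X] = C(7, 3) · 2^{1 − 3} = 35 · 1/4 = 35/4.
Numerically: E[X] ≈ 8.7500.

E[X] = C(7,3)·2^(1−C(3,2)) = 35/4 ≈ 8.7500.


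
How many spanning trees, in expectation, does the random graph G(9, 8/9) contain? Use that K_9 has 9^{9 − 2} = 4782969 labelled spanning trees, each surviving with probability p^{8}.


K_9 has 9^{9 − 2} = 4782969 labelled spanning trees.
For each such spanning tree H, let X_H = 1 if all 8 edges of H are present in G. Then P[X_H = 1] = p^{8} = (8/9)^{8} = 16777216/43046721.
By linearity of expectation: E[X] = Σ_H E[X_H] = 4782969 · p^{8} = 4782969 · 16777216/43046721 = 16777216/9.
Numerically: E[X] ≈ 1.864e+06.

E[X] = 4782969 · (8/9)^{8} = 16777216/9 ≈ 1.864e+06.


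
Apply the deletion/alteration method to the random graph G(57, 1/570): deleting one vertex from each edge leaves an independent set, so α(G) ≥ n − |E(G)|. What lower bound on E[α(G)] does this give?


E[|E(G)|] = C(57, 2)·p = 1596 · (1/570) = 14/5.
E[α(G)] ≥ n − E[|E(G)|] = 57 − 14/5 = 271/5.
Numerically: ≈ 54.200.
(This is only a lower bound; the true E[α(G)] may be larger.)

E[α(G)] ≥ 271/5 ≈ 54.200.


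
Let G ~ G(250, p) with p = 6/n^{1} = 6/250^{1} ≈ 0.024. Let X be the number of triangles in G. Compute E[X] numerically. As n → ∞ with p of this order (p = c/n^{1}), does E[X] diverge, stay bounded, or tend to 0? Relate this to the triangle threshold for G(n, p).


Number of potential triangles: C(250, 3) = 2573000.
Each occurs with probability p³ ≈ (0.024)³ ≈ 1.3824000e-05.
By linearity: E[X] = C(250, 3)·p³ ≈ 2573000 · 1.3824000e-05 ≈ 35.56915.
Here α = 1, so p = 6/n is exactly at the triangle threshold p ~ 1/n. Asymptotically E[X] → c³/6 = 6³/6 = 36 ≈ 36.00000, a bounded constant. In this regime the triangle count is asymptotically Poisson(c³/6).

E[X] ≈ 35.56915; in regime p = Θ(1/n^{1}) E[X] stays bounded (at the triangle threshold p ~ 1/n).


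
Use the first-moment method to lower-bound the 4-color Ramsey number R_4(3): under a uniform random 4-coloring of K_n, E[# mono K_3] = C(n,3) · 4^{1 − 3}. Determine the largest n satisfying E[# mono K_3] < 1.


We need C(n, 3) · 4^{1 − 3} < 1, i.e. C(n, 3) < 4^{3 − 1} = 16.
Check values of n near the boundary:
  n = 3: C(3, 3) = 1; 1 < 16? YES
  n = 4: C(4, 3) = 4; 4 < 16? YES
  n = 5: C(5, 3) = 10; 10 < 16? YES
  n = 6: C(6, 3) = 20; 20 < 16? NO
  n = 7: C(7, 3) = 35; 35 < 16? NO
  n = 8: C(8, 3) = 56; 56 < 16? NO
The largest n with C(n, 3) < 16 is n = 5 (where E[X] = 5/8 ≈ 0.625000). Hence R_4(3) > 5, i.e. R_4(3) ≥ 6.

Largest n = 5; hence R_4(3) > 5.


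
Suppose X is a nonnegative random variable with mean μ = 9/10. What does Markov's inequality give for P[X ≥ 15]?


μ = E[X] = 9/10, a = 15.
Markov: P[X ≥ 15] ≤ μ/a = (9/10)/15 = 3/50.
Numerically: ≈ 0.060.
(Since a = 15 > μ = 0.900, the bound 3/50 is < 1 and informative.)

P[X ≥ 15] ≤ 3/50 ≈ 0.060.


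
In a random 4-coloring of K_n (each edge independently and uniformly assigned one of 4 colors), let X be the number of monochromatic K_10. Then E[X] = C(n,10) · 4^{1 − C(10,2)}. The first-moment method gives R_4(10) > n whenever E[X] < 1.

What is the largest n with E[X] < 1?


We need C(n, 10) · 4^{1 − 45} < 1, i.e. C(n, 10) < 4^{45 − 1} = 309485009821345068724781056.
Check values of n near the boundary:
  n = 2022: C(2022, 10) = 307870445231474093395937796; 307870445231474093395937796 < 309485009821345068724781056? YES
  n = 2023: C(2023, 10) = 309399856285778485315440716; 309399856285778485315440716 < 309485009821345068724781056? YES
  n = 2024: C(2024, 10) = 310936101848269937576192656; 310936101848269937576192656 < 309485009821345068724781056? NO
The largest n with C(n, 10) < 309485009821345068724781056 is n = 2023 (where E[X] = 77349964071444621328860179/77371252455336267181195264 ≈ 0.99972). Hence R_4(10) > 2023, i.e. R_4(10) ≥ 2024.

Largest n = 2023; hence R_4(10) > 2023.


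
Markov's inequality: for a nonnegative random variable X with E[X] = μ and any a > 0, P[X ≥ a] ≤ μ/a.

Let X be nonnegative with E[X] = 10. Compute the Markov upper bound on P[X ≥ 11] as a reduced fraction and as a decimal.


μ = E[X] = 10, a = 11.
Markov: P[X ≥ 11] ≤ μ/a = (10)/11 = 10/11.
Numerically: ≈ 0.909.
(Since a = 11 > μ = 10.000, the bound 10/11 is < 1 and informative.)

P[X ≥ 11] ≤ 10/11 ≈ 0.909.


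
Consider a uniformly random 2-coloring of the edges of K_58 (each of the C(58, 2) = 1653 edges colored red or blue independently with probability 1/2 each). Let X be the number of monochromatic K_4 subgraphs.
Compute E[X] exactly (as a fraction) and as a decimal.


Let X = Σ_S X_S over the C(58, 4) = 424270 subsets S of size 4, where X_S = 1 if the K_4 on S is monochromatic.
For a fixed S, the K_4 on S has C(4, 2) = 6 edges. P[all 6 edges red] = (1/2)^6, and likewise for blue, so P[monochromatic] = 2·(1/2)^6 = 2^{1 − 6} = 1/32.
Summing: E[X] = C(58, 4) · 2^{1 − 6} = 424270 · 1/32 = 212135/16.
Numerically: E[X] ≈ 13258.43750.

E[X] = C(58,4)·2^(1−C(4,2)) = 212135/16 ≈ 13258.43750.


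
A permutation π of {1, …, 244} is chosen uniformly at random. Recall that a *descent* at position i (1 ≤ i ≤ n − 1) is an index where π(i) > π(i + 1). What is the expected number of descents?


Write X = Σ X_I over i = 1, …, 243, with X_I the indicator of one descent.
There are 243 indicators.
For each fixed i, the pair (π(i), π(i+1)) is a uniformly random ordered pair of distinct values from {1, …, 244}; by symmetry P[π(i) > π(i+1)] = 1/2.
By linearity: E[X] = 243 · (1/2) = (244 − 1) · (1/2) = 243/2 ≈ 121.500000.

E[X] = 243/2 = 121.500000.


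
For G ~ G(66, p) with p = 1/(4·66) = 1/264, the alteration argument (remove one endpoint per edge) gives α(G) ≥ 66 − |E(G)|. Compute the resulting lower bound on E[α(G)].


E[|E(G)|] = C(66, 2)·p = 2145 · (1/264) = 65/8.
E[α(G)] ≥ n − E[|E(G)|] = 66 − 65/8 = 463/8.
Numerically: ≈ 57.87500.
(This is only a lower bound; the true E[α(G)] may be larger.)

E[α(G)] ≥ 463/8 ≈ 57.87500.


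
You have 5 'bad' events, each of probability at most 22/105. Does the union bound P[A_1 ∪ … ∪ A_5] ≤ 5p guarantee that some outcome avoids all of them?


Union bound: P[∪_{i=1}^{5} A_i] ≤ Σ_i P[A_i] ≤ 5·p = 5·(22/105) = 22/21.
Numerically: 22/21 ≈ 1.04762.
Is 22/21 < 1? NO.
Since the bound 22/21 is ≥ 1, the union bound is uninformative here; it does NOT by itself certify existence.

5·p = 22/21 ≈ 1.04762; existence NOT certified by the union bound.


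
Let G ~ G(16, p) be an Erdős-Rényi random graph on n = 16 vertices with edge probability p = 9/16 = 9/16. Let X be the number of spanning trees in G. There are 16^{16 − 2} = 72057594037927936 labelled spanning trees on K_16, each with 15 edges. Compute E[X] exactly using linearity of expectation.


K_16 has 16^{16 − 2} = 72057594037927936 labelled spanning trees.
For each such spanning tree H, let X_H = 1 if all 15 edges of H are present in G. Then P[X_H = 1] = p^{15} = (9/16)^{15} = 205891132094649/1152921504606846976.
By linearity of expectation: E[X] = Σ_H E[X_H] = 72057594037927936 · p^{15} = 72057594037927936 · 205891132094649/1152921504606846976 = 205891132094649/16.
Numerically: E[X] ≈ 1.28682e+13.

E[X] = 72057594037927936 · (9/16)^{15} = 205891132094649/16 ≈ 1.28682e+13.


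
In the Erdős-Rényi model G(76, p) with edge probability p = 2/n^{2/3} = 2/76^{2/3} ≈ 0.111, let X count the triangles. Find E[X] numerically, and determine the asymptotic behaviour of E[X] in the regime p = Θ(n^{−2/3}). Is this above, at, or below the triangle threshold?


Number of potential triangles: C(76, 3) = 70300.
Each occurs with probability p³ ≈ (0.111)³ ≈ 1.38504e-03.
By linearity: E[X] = C(76, 3)·p³ ≈ 70300 · 1.38504e-03 ≈ 97.368.
Since α = 2/3 < 1, p = c/n^{2/3} ≫ 1/n is above the triangle threshold p ~ 1/n. Asymptotically E[X] ~ (c³/6)·n^{3(1−α)} = (2³/6)·n^{1} → ∞; triangles are abundant w.h.p.

E[X] ≈ 97.368; in regime p = Θ(1/n^{2/3}) E[X] diverges (above the triangle threshold p ~ 1/n).


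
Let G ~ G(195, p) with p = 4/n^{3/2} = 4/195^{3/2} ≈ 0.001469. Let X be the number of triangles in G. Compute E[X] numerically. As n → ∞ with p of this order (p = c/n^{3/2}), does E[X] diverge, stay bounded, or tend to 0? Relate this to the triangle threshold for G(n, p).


Number of potential triangles: C(195, 3) = 1216865.
Each occurs with probability p³ ≈ (0.001469)³ ≈ 3.169744e-09.
By linearity: E[X] = C(195, 3)·p³ ≈ 1216865 · 3.169744e-09 ≈ 0.0039.
Since α = 3/2 > 1, p = c/n^{3/2} = o(1/n) is below the triangle threshold p ~ 1/n. Asymptotically E[X] ~ (c³/6)·n^{3(1−α)} = (4³/6)·n^{-1.5} → 0, so by Markov's inequality G has no triangles w.h.p.

E[X] ≈ 0.0039; in regime p = Θ(1/n^{3/2}) E[X] tends to 0 (below the triangle threshold p ~ 1/n).


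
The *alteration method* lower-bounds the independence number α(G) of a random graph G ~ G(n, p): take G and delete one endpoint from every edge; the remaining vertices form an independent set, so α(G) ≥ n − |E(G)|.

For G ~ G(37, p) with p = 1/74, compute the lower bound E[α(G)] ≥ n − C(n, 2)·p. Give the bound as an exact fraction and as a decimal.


E[|E(G)|] = C(37, 2)·p = 666 · (1/74) = 9.
E[α(G)] ≥ n − E[|E(G)|] = 37 − 9 = 28.
Numerically: ≈ 28.000000.
(This is only a lower bound; the true E[α(G)] may be larger.)

E[α(G)] ≥ 28 ≈ 28.000000.


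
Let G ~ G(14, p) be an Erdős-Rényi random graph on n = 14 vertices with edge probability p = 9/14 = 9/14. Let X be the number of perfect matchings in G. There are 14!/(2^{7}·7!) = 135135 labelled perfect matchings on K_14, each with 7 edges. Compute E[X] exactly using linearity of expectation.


K_14 has 14!/(2^{7}·7!) = 135135 labelled perfect matchings.
For each such perfect matching H, let X_H = 1 if all 7 edges of H are present in G. Then P[X_H = 1] = p^{7} = (9/14)^{7} = 4782969/105413504.
Summing the indicators: E[X] = Σ_H E[X_H] = 135135 · p^{7} = 135135 · 4782969/105413504 = 92335216545/15059072.
Numerically: E[X] ≈ 6.13e+03.

E[X] = 135135 · (9/14)^{7} = 92335216545/15059072 ≈ 6.13e+03.


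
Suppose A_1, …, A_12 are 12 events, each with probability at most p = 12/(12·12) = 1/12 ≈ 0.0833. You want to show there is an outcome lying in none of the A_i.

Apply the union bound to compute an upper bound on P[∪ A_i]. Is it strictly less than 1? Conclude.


Union bound: P[∪_{i=1}^{12} A_i] ≤ Σ_i P[A_i] ≤ 12·p = 12·(1/12) = 1.
Numerically: 1 ≈ 1.0000.
Is 1 < 1? NO.
Since the bound 1 is ≥ 1, the union bound is uninformative here; it does NOT by itself certify existence.

12·p = 1 ≈ 1.0000; existence NOT certified by the union bound.


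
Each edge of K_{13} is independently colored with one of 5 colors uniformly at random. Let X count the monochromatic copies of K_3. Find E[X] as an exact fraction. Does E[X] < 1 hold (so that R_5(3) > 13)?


E[X] = C(13, 3) · 5^{1 − 3} = 286 · 5^{−2} = 286/25.
As a reduced fraction: E[X] = 286/25 ≈ 11.4400000.
Is E[X] < 1? NO.
Since E[X] ≥ 1, the first-moment bound is inconclusive at n = 13; it does NOT by itself certify R_5(3) > 13.

E[X] = 286/25 ≈ 11.4400000; E[X] ≥ 1; first-moment method inconclusive here.


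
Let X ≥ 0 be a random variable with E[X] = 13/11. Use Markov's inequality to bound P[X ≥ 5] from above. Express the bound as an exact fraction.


μ = E[X] = 13/11, a = 5.
Markov: P[X ≥ 5] ≤ μ/a = (13/11)/5 = 13/55.
Numerically: ≈ 0.23636.
(Since a = 5 > μ = 1.18182, the bound 13/55 is < 1 and informative.)

P[X ≥ 5] ≤ 13/55 ≈ 0.23636.


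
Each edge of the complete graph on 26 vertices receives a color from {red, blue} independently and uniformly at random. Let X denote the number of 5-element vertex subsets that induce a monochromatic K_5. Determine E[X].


Let X = Σ_S X_S over the C(26, 5) = 65780 subsets S of size 5, where X_S = 1 if the K_5 on S is monochromatic.
For a fixed S, the K_5 on S has C(5, 2) = 10 edges. P[all 10 edges red] = (1/2)^10, and likewise for blue, so P[monochromatic] = 2·(1/2)^10 = 2^{1 − 10} = 1/512.
By linearity of expectation: E[X] = C(26, 5) · 2^{1 − 10} = 65780 · 1/512 = 16445/128.
Numerically: E[X] ≈ 128.477.

E[X] = C(26,5)·2^(1−C(5,2)) = 16445/128 ≈ 128.477.


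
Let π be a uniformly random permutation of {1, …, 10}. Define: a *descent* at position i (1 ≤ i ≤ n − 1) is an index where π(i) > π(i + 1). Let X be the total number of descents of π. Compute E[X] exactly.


Write X = Σ X_I over i = 1, …, 9, with X_I the indicator of one descent.
There are 9 indicators.
For each fixed i, the pair (π(i), π(i+1)) is a uniformly random ordered pair of distinct values from {1, …, 10}; by symmetry P[π(i) > π(i+1)] = 1/2.
By linearity: E[X] = 9 · (1/2) = (10 − 1) · (1/2) = 9/2 ≈ 4.50000.

E[X] = 9/2 = 4.50000.


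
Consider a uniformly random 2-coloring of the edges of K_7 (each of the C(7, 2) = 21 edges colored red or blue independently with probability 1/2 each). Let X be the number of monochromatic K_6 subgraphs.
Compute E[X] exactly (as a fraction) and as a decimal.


Let X = Σ_S X_S over the C(7, 6) = 7 subsets S of size 6, where X_S = 1 if the K_6 on S is monochromatic.
For a fixed S, the K_6 on S has C(6, 2) = 15 edges. P[all 15 edges red] = (1/2)^15, and likewise for blue, so P[monochromatic] = 2·(1/2)^15 = 2^{1 − 15} = 1/16384.
By linearity of expectation: E[X] = C(7, 6) · 2^{1 − 15} = 7 · 1/16384 = 7/16384.
Numerically: E[X] ≈ 0.00043.

E[X] = C(7,6)·2^(1−C(6,2)) = 7/16384 ≈ 0.00043.


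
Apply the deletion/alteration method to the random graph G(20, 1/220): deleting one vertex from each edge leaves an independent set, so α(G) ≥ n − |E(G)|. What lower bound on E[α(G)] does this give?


E[|E(G)|] = C(20, 2)·p = 190 · (1/220) = 19/22.
E[α(G)] ≥ n − E[|E(G)|] = 20 − 19/22 = 421/22.
Numerically: ≈ 19.136.
(This is only a lower bound; the true E[α(G)] may be larger.)

E[α(G)] ≥ 421/22 ≈ 19.136.


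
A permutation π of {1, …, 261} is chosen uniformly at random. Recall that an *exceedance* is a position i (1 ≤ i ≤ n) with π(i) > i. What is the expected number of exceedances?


Write X = Σ_{i=1}^{261} X_i, where X_i = 1_{π(i) > i}.
For each fixed i, π(i) is uniform over {1, …, 261} (marginal of a uniform permutation), so P[π(i) > i] = (n − i)/n. Summing: Σ_{i=1}^{261} (n − i)/n = (0 + 1 + … + 260)/261 = 261(261 − 1)/(2·261) = (261 − 1)/2.
Hence E[X] = Σ_{i=1}^{261} (261 − i)/261 = 130 ≈ 130.00000.

E[X] = 130 = 130.00000.


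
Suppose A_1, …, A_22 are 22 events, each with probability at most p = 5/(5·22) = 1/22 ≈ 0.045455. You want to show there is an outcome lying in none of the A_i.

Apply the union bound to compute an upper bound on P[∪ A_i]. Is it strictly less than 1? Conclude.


Union bound: P[∪_{i=1}^{22} A_i] ≤ Σ_i P[A_i] ≤ 22·p = 22·(1/22) = 1.
Numerically: 1 ≈ 1.000000.
Is 1 < 1? NO.
Since the bound 1 is ≥ 1, the union bound is uninformative here; it does NOT by itself certify existence.

22·p = 1 ≈ 1.000000; existence NOT certified by the union bound.


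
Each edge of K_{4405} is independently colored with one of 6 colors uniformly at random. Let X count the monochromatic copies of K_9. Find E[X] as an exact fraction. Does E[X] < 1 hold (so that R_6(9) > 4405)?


E[X] = C(4405, 9) · 6^{1 − 36} = 1706862792900636302463627150 · 6^{−35} = 1706862792900636302463627150/1719070799748422591028658176.
As a reduced fraction: E[X] = 284477132150106050410604525/286511799958070431838109696 ≈ 0.992898.
Is E[X] < 1? YES.
Since E[X] < 1, there exists a 6-coloring of K_{4405} with no monochromatic K_9; hence R_6(9) > 4405.

E[X] = 284477132150106050410604525/286511799958070431838109696 ≈ 0.992898; E[X] < 1, so R_6(9) > 4405.


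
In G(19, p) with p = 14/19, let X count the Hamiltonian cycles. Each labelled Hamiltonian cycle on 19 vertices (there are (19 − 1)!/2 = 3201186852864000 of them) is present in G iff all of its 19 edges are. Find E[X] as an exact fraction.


K_19 has (19 − 1)!/2 = 3201186852864000 labelled Hamiltonian cycles.
For each such Hamiltonian cycle H, let X_H = 1 if all 19 edges of H are present in G. Then P[X_H = 1] = p^{19} = (14/19)^{19} = 5976303958948914397184/1978419655660313589123979.
By linearity of expectation: E[X] = Σ_H E[X_H] = 3201186852864000 · p^{19} = 3201186852864000 · 5976303958948914397184/1978419655660313589123979 = 19131265662106339128470788663934976000/1978419655660313589123979.
Numerically: E[X] ≈ 9.67e+12.

E[X] = 3201186852864000 · (14/19)^{19} = 19131265662106339128470788663934976000/1978419655660313589123979 ≈ 9.67e+12.


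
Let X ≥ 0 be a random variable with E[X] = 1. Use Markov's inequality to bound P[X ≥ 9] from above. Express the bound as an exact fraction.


μ = E[X] = 1, a = 9.
Markov: P[X ≥ 9] ≤ μ/a = (1)/9 = 1/9.
Numerically: ≈ 0.111111.
(Since a = 9 > μ = 1.000000, the bound 1/9 is < 1 and informative.)

P[X ≥ 9] ≤ 1/9 ≈ 0.111111.


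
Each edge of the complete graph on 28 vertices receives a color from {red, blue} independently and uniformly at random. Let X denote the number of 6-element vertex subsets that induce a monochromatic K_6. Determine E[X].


Let X = Σ_S X_S over the C(28, 6) = 376740 subsets S of size 6, where X_S = 1 if the K_6 on S is monochromatic.
For a fixed S, the K_6 on S has C(6, 2) = 15 edges. P[all 15 edges red] = (1/2)^15, and likewise for blue, so P[monochromatic] = 2·(1/2)^15 = 2^{1 − 15} = 1/16384.
Summing: E[X] = C(28, 6) · 2^{1 − 15} = 376740 · 1/16384 = 94185/4096.
Numerically: E[X] ≈ 22.99438.

E[X] = C(28,6)·2^(1−C(6,2)) = 94185/4096 ≈ 22.99438.


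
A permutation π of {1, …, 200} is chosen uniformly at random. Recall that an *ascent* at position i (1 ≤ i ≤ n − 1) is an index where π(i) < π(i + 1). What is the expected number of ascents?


Write X = Σ X_I over i = 1, …, 199, with X_I the indicator of one ascent.
There are 199 indicators.
For each fixed i, the pair (π(i), π(i+1)) is a uniformly random ordered pair of distinct values from {1, …, 200}; by symmetry P[π(i) < π(i+1)] = 1/2.
By linearity: E[X] = 199 · (1/2) = (200 − 1) · (1/2) = 199/2 ≈ 99.500000.

E[X] = 199/2 = 99.500000.


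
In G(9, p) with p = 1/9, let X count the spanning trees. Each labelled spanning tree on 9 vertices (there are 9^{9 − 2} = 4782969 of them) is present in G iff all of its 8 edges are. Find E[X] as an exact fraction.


K_9 has 9^{9 − 2} = 4782969 labelled spanning trees.
For each such spanning tree H, let X_H = 1 if all 8 edges of H are present in G. Then P[X_H = 1] = p^{8} = (1/9)^{8} = 1/43046721.
By linearity: E[X] = Σ_H E[X_H] = 4782969 · p^{8} = 4782969 · 1/43046721 = 1/9.
Numerically: E[X] ≈ 0.11111.

E[X] = 4782969 · (1/9)^{8} = 1/9 ≈ 0.11111.


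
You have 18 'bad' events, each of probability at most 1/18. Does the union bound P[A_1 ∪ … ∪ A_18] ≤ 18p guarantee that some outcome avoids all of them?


Union bound: P[∪_{i=1}^{18} A_i] ≤ Σ_i P[A_i] ≤ 18·p = 18·(1/18) = 1.
Numerically: 1 ≈ 1.000000.
Is 1 < 1? NO.
Since the bound 1 is ≥ 1, the union bound is uninformative here; it does NOT by itself certify existence.

18·p = 1 ≈ 1.000000; existence NOT certified by the union bound.


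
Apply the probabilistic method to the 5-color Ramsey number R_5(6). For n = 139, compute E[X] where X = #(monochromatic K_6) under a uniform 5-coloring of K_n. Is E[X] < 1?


E[X] = C(139, 6) · 5^{1 − 15} = 8979650478 · 5^{−14} = 8979650478/6103515625.
As a reduced fraction: E[X] = 8979650478/6103515625 ≈ 1.4712.
Is E[X] < 1? NO.
Since E[X] ≥ 1, the first-moment bound is inconclusive at n = 139; it does NOT by itself certify R_5(6) > 139.

E[X] = 8979650478/6103515625 ≈ 1.4712; E[X] ≥ 1; first-moment method inconclusive here.


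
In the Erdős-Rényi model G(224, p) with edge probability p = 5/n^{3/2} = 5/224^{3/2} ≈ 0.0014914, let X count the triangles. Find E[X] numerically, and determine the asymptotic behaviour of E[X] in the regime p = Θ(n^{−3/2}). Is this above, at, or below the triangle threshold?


Number of potential triangles: C(224, 3) = 1848224.
Each occurs with probability p³ ≈ (0.0014914)³ ≈ 3.3173701e-09.
By linearity: E[X] = C(224, 3)·p³ ≈ 1848224 · 3.3173701e-09 ≈ 0.00613.
Since α = 3/2 > 1, p = c/n^{3/2} = o(1/n) is below the triangle threshold p ~ 1/n. Asymptotically E[X] ~ (c³/6)·n^{3(1−α)} = (5³/6)·n^{-1.5} → 0, so by Markov's inequality G has no triangles w.h.p.

E[X] ≈ 0.00613; in regime p = Θ(1/n^{3/2}) E[X] tends to 0 (below the triangle threshold p ~ 1/n).


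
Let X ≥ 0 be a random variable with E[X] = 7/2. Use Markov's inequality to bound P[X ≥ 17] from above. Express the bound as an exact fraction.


μ = E[X] = 7/2, a = 17.
Markov: P[X ≥ 17] ≤ μ/a = (7/2)/17 = 7/34.
Numerically: ≈ 0.20588.
(Since a = 17 > μ = 3.50000, the bound 7/34 is < 1 and informative.)

P[X ≥ 17] ≤ 7/34 ≈ 0.20588.


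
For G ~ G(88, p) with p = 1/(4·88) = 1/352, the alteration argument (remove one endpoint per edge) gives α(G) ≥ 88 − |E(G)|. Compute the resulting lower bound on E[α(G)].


E[|E(G)|] = C(88, 2)·p = 3828 · (1/352) = 87/8.
E[α(G)] ≥ n − E[|E(G)|] = 88 − 87/8 = 617/8.
Numerically: ≈ 77.1250.
(This is only a lower bound; the true E[α(G)] may be larger.)

E[α(G)] ≥ 617/8 ≈ 77.1250.


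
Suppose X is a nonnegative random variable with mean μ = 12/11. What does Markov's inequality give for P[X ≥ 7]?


μ = E[X] = 12/11, a = 7.
Markov: P[X ≥ 7] ≤ μ/a = (12/11)/7 = 12/77.
Numerically: ≈ 0.156.
(Since a = 7 > μ = 1.091, the bound 12/77 is < 1 and informative.)

P[X ≥ 7] ≤ 12/77 ≈ 0.156.


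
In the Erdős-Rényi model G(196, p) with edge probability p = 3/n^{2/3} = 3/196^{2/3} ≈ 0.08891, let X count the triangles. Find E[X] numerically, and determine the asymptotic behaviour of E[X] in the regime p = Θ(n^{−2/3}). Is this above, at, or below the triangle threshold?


Number of potential triangles: C(196, 3) = 1235780.
Each occurs with probability p³ ≈ (0.08891)³ ≈ 7.02832153e-04.
By linearity: E[X] = C(196, 3)·p³ ≈ 1235780 · 7.02832153e-04 ≈ 868.545918.
Since α = 2/3 < 1, p = c/n^{2/3} ≫ 1/n is above the triangle threshold p ~ 1/n. Asymptotically E[X] ~ (c³/6)·n^{3(1−α)} = (3³/6)·n^{1} → ∞; triangles are abundant w.h.p.

E[X] ≈ 868.545918; in regime p = Θ(1/n^{2/3}) E[X] diverges (above the triangle threshold p ~ 1/n).


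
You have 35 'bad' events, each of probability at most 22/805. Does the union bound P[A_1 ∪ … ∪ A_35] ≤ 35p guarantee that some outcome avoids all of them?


Union bound: P[∪_{i=1}^{35} A_i] ≤ Σ_i P[A_i] ≤ 35·p = 35·(22/805) = 22/23.
Numerically: 22/23 ≈ 0.957.
Is 22/23 < 1? YES.
Since P[∪ A_i] ≤ 22/23 < 1, the complement has P[∩ A_i^c] ≥ 1 − 22/23 = 1/23 > 0, so some outcome avoids every A_i.

35·p = 22/23 ≈ 0.957; existence CERTIFIED by the union bound.


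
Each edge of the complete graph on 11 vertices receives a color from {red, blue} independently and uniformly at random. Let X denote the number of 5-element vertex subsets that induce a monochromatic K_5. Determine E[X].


Let X = Σ_S X_S over the C(11, 5) = 462 subsets S of size 5, where X_S = 1 if the K_5 on S is monochromatic.
For a fixed S, the K_5 on S has C(5, 2) = 10 edges. P[all 10 edges red] = (1/2)^10, and likewise for blue, so P[monochromatic] = 2·(1/2)^10 = 2^{1 − 10} = 1/512.
Summing: E[X] = C(11, 5) · 2^{1 − 10} = 462 · 1/512 = 231/256.
Numerically: E[X] ≈ 0.9023.

E[X] = C(11,5)·2^(1−C(5,2)) = 231/256 ≈ 0.9023.


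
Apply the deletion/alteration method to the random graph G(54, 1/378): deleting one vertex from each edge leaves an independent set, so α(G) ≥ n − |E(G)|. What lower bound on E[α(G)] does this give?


E[|E(G)|] = C(54, 2)·p = 1431 · (1/378) = 53/14.
E[α(G)] ≥ n − E[|E(G)|] = 54 − 53/14 = 703/14.
Numerically: ≈ 50.21429.
(This is only a lower bound; the true E[α(G)] may be larger.)

E[α(G)] ≥ 703/14 ≈ 50.21429.


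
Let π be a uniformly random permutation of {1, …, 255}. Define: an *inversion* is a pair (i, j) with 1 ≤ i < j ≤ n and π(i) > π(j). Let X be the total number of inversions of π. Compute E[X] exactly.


Write X = Σ X_I over the C(255, 2) = 32385 pairs i < j, with X_I the indicator of one inversion.
There are 32385 indicators.
For each fixed pair i < j, the values π(i) and π(j) are two distinct elements of {1, …, 255} in uniformly random order; by symmetry P[π(i) > π(j)] = 1/2.
By linearity: E[X] = 32385 · (1/2) = C(255, 2) · (1/2) = 32385/2 = 32385/2 ≈ 16192.500.

E[X] = 32385/2 = 16192.500.


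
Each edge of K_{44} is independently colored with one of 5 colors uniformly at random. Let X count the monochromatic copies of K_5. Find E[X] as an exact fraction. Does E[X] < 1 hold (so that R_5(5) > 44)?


E[X] = C(44, 5) · 5^{1 − 10} = 1086008 · 5^{−9} = 1086008/1953125.
As a reduced fraction: E[X] = 1086008/1953125 ≈ 0.55604.
Is E[X] < 1? YES.
Since E[X] < 1, there exists a 5-coloring of K_{44} with no monochromatic K_5; hence R_5(5) > 44.

E[X] = 1086008/1953125 ≈ 0.55604; E[X] < 1, so R_5(5) > 44.


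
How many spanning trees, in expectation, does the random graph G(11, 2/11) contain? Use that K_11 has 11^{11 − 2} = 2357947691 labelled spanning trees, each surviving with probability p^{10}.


K_11 has 11^{11 − 2} = 2357947691 labelled spanning trees.
For each such spanning tree H, let X_H = 1 if all 10 edges of H are present in G. Then P[X_H = 1] = p^{10} = (2/11)^{10} = 1024/25937424601.
Summing the indicators: E[X] = Σ_H E[X_H] = 2357947691 · p^{10} = 2357947691 · 1024/25937424601 = 1024/11.
Numerically: E[X] ≈ 93.09.

E[X] = 2357947691 · (2/11)^{10} = 1024/11 ≈ 93.09.


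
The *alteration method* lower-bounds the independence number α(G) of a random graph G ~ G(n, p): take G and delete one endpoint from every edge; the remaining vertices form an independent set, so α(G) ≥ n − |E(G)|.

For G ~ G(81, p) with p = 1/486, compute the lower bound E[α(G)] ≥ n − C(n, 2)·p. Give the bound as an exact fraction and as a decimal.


E[|E(G)|] = C(81, 2)·p = 3240 · (1/486) = 20/3.
E[α(G)] ≥ n − E[|E(G)|] = 81 − 20/3 = 223/3.
Numerically: ≈ 74.333.
(This is only a lower bound; the true E[α(G)] may be larger.)

E[α(G)] ≥ 223/3 ≈ 74.333.


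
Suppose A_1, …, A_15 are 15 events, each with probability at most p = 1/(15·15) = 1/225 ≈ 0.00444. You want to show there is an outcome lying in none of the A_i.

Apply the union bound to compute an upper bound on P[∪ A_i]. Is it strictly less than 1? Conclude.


Union bound: P[∪_{i=1}^{15} A_i] ≤ Σ_i P[A_i] ≤ 15·p = 15·(1/225) = 1/15.
Numerically: 1/15 ≈ 0.06667.
Is 1/15 < 1? YES.
Since P[∪ A_i] ≤ 1/15 < 1, the complement has P[∩ A_i^c] ≥ 1 − 1/15 = 14/15 > 0, so some outcome avoids every A_i.

15·p = 1/15 ≈ 0.06667; existence CERTIFIED by the union bound.
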